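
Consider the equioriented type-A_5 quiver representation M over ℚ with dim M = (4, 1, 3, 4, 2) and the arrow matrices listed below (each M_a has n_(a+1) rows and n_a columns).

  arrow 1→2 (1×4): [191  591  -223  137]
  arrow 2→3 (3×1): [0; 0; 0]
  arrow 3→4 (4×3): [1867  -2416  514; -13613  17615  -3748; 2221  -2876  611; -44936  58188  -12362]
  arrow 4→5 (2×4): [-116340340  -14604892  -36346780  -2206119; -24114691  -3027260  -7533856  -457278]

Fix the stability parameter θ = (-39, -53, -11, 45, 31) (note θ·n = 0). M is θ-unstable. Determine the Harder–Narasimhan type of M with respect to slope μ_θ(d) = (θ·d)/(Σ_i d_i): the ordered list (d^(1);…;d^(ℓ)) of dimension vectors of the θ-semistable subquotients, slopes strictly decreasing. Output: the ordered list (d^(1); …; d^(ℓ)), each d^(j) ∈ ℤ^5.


Barcode: M ≅ I[1,1]^3, I[1,2], I[3,4], I[3,5]^2, I[4,4]. HN layers by μ_θ (5 steps, strictly decreasing):
  μ^(1)=45; μ^(2)=38; μ^(3)=-11; μ^(4)=-39; μ^(5)=-46

((0, 0, 0, 2, 0); (0, 0, 0, 2, 2); (0, 0, 3, 0, 0); (3, 0, 0, 0, 0); (1, 1, 0, 0, 0))


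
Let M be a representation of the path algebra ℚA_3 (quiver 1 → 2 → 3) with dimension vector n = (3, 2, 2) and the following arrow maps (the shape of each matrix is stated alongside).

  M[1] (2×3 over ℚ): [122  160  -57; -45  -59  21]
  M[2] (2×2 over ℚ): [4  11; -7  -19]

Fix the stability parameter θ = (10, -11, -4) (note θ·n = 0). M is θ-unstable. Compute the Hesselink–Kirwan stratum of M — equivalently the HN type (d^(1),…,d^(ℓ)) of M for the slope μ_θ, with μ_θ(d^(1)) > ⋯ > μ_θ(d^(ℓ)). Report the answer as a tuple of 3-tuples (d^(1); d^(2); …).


Barcode: M ≅ I[1,1], I[1,3]^2. HN layers by μ_θ (2 steps, strictly decreasing):
  μ^(1)=10; μ^(2)=-5/3

((1, 0, 0); (2, 2, 2))


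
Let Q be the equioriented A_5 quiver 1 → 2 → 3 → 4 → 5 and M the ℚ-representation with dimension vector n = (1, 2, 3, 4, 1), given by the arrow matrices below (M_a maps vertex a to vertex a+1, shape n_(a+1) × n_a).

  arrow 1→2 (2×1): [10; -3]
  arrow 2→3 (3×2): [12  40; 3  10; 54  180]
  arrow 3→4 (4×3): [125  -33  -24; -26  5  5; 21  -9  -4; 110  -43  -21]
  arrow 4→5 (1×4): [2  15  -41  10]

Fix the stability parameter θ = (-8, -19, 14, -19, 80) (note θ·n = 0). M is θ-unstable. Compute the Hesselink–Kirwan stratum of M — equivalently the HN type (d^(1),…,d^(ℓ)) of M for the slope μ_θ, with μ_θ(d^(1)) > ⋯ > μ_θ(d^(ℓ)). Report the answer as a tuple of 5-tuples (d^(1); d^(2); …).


Interval decomposition of M: I[1,2], I[2,5], I[3,4]^2, I[4,4].
HN type (ℓ=4): μ^(1)=80; μ^(2)=-5/2; μ^(3)=-27/2; μ^(4)=-19

((0, 0, 0, 0, 1); (0, 0, 3, 3, 0); (1, 1, 0, 0, 0); (0, 1, 0, 1, 0))


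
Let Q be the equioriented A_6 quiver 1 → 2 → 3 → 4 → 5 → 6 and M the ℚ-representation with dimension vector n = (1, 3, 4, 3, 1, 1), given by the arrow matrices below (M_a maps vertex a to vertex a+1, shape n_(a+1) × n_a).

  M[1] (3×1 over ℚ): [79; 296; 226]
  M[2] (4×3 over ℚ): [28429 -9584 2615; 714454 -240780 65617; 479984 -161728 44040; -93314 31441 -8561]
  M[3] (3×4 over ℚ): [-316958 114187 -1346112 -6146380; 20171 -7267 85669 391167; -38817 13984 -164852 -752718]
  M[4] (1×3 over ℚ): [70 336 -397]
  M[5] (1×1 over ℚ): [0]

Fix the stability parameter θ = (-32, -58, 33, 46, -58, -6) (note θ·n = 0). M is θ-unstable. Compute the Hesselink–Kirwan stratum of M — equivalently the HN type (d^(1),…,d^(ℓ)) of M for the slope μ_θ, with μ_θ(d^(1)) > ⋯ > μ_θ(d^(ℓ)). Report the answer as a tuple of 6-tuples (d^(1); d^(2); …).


Interval decomposition of M: I[1,5], I[2,4]^2, I[3,3], I[6,6].
HN type (ℓ=6): μ^(1)=46; μ^(2)=33; μ^(3)=7; μ^(4)=-6; μ^(5)=-45; μ^(6)=-58

((0, 0, 0, 2, 0, 0); (0, 0, 3, 0, 0, 0); (0, 0, 1, 1, 1, 0); (0, 0, 0, 0, 0, 1); (1, 1, 0, 0, 0, 0); (0, 2, 0, 0, 0, 0))


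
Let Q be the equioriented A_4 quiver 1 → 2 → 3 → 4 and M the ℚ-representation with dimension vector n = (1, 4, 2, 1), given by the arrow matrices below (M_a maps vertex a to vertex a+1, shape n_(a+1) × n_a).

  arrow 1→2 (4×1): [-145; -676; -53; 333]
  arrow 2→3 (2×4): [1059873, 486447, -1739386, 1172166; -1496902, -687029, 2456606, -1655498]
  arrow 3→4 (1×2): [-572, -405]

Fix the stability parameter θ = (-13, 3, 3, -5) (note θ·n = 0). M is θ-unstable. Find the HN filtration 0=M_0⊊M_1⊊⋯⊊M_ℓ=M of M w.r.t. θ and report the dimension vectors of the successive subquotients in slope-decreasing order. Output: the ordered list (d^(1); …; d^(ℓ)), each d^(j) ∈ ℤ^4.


Barcode: M ≅ I[1,4], I[2,2]^2, I[2,3]. HN layers by μ_θ (3 steps, strictly decreasing):
  μ^(1)=3; μ^(2)=1/3; μ^(3)=-13

((0, 3, 1, 0); (0, 1, 1, 1); (1, 0, 0, 0))


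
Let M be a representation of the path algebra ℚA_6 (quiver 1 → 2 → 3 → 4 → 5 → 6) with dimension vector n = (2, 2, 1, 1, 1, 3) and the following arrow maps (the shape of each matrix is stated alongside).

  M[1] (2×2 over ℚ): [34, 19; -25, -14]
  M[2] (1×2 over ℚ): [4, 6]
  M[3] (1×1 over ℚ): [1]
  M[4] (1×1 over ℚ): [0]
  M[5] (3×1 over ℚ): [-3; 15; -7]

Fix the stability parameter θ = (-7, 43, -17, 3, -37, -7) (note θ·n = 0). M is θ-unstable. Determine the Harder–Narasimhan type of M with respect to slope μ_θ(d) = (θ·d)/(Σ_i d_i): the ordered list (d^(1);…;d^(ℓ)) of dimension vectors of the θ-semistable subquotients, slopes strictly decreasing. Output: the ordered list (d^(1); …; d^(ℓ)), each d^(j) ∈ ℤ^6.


Via rank(M_{q-1}∘⋯∘M_p): M ≅ I[1,2], I[1,4], I[5,6], I[6,6]^2.
μ_θ-semistable layers: μ^(1)=43; μ^(2)=29/3; μ^(3)=-7; μ^(4)=-37

((0, 1, 0, 0, 0, 0); (0, 1, 1, 1, 0, 0); (2, 0, 0, 0, 0, 3); (0, 0, 0, 0, 1, 0))


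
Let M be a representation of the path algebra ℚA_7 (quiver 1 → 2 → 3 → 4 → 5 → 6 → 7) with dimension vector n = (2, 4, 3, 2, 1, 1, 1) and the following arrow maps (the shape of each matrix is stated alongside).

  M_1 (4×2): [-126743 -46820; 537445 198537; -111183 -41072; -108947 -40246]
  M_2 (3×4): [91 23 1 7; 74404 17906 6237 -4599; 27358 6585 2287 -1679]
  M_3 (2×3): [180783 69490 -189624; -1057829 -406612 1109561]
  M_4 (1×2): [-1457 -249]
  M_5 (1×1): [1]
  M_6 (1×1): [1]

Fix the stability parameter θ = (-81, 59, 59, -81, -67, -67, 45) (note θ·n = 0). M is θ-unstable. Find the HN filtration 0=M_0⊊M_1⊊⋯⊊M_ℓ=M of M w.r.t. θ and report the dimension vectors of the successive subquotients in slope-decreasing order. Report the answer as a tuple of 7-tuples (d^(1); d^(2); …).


Via rank(M_{q-1}∘⋯∘M_p): M ≅ I[1,4], I[1,7], I[2,2], I[2,3].
μ_θ-semistable layers: μ^(1)=59; μ^(2)=45; μ^(3)=37/3; μ^(4)=-97/5; μ^(5)=-81

((0, 2, 1, 0, 0, 0, 0); (0, 0, 0, 0, 0, 0, 1); (0, 1, 1, 1, 0, 0, 0); (0, 1, 1, 1, 1, 1, 0); (2, 0, 0, 0, 0, 0, 0))


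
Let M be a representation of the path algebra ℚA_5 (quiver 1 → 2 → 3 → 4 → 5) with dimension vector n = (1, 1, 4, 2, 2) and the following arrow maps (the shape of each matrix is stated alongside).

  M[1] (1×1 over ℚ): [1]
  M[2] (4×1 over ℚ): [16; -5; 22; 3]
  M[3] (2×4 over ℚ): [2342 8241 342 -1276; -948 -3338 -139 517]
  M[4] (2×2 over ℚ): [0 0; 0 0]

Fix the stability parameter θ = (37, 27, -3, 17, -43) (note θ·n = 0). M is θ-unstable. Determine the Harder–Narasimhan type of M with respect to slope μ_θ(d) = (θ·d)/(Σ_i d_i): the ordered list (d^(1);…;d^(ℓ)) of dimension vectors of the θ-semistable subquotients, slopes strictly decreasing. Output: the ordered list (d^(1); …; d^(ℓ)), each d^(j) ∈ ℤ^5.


Via rank(M_{q-1}∘⋯∘M_p): M ≅ I[1,4], I[3,3]^2, I[3,4], I[5,5]^2.
μ_θ-semistable layers: μ^(1)=39/2; μ^(2)=17; μ^(3)=-3; μ^(4)=-43

((1, 1, 1, 1, 0); (0, 0, 0, 1, 0); (0, 0, 3, 0, 0); (0, 0, 0, 0, 2))


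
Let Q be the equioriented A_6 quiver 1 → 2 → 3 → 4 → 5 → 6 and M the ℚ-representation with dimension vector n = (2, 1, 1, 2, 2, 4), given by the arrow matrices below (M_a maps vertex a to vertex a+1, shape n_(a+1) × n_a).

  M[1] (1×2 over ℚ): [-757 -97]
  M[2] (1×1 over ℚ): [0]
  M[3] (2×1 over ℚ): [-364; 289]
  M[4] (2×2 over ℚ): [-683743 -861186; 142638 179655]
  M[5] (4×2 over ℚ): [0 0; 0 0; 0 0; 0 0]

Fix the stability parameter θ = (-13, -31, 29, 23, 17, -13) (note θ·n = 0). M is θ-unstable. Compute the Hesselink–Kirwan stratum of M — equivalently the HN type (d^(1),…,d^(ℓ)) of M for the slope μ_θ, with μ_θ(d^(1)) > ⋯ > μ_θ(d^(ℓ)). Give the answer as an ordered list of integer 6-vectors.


Via rank(M_{q-1}∘⋯∘M_p): M ≅ I[1,1], I[1,2], I[3,5], I[4,5], I[6,6]^4.
μ_θ-semistable layers: μ^(1)=23; μ^(2)=20; μ^(3)=-13; μ^(4)=-22

((0, 0, 1, 1, 1, 0); (0, 0, 0, 1, 1, 0); (1, 0, 0, 0, 0, 4); (1, 1, 0, 0, 0, 0))


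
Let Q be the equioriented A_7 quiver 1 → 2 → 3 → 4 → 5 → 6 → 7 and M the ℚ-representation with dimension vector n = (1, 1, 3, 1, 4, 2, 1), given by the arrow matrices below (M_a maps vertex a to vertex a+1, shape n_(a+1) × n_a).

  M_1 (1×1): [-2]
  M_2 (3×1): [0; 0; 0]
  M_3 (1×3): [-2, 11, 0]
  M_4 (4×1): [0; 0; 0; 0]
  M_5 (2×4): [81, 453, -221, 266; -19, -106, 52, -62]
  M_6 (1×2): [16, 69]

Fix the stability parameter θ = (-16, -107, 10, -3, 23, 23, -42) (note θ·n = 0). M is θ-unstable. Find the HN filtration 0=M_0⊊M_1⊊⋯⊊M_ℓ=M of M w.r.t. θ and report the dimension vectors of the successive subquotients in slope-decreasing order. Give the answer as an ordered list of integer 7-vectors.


Interval decomposition of M: I[1,2], I[3,3]^2, I[3,4], I[5,5]^2, I[5,6], I[5,7].
HN type (ℓ=5): μ^(1)=23; μ^(2)=10; μ^(3)=7/2; μ^(4)=4/3; μ^(5)=-123/2

((0, 0, 0, 0, 3, 1, 0); (0, 0, 2, 0, 0, 0, 0); (0, 0, 1, 1, 0, 0, 0); (0, 0, 0, 0, 1, 1, 1); (1, 1, 0, 0, 0, 0, 0))


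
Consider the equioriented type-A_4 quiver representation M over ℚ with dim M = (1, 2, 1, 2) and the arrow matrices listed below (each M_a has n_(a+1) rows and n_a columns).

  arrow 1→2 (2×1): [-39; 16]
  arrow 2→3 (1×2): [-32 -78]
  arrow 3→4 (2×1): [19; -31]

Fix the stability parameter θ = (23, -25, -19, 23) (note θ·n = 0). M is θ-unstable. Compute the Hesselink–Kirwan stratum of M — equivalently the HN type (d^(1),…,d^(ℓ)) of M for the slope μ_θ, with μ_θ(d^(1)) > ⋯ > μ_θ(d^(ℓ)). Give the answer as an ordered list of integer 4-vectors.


Barcode: M ≅ I[1,2], I[2,4], I[4,4]. HN layers by μ_θ (4 steps, strictly decreasing):
  μ^(1)=23; μ^(2)=-1; μ^(3)=-19; μ^(4)=-25

((0, 0, 0, 2); (1, 1, 0, 0); (0, 0, 1, 0); (0, 1, 0, 0))


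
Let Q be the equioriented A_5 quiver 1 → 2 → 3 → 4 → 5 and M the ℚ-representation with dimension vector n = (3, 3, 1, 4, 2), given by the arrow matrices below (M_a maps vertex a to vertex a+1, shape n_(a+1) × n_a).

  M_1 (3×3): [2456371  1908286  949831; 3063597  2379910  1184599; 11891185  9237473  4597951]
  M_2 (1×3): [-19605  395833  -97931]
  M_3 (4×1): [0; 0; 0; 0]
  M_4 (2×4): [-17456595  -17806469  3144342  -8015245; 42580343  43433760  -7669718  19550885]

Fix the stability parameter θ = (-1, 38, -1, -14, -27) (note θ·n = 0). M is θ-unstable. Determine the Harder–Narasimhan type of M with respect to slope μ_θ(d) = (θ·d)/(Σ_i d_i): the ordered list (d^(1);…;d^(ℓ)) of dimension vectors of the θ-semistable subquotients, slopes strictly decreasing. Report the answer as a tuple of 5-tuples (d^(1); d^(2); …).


Interval decomposition of M: I[1,2]^2, I[1,3], I[4,4]^2, I[4,5]^2.
HN type (ℓ=5): μ^(1)=38; μ^(2)=37/2; μ^(3)=-1; μ^(4)=-14; μ^(5)=-41/2

((0, 2, 0, 0, 0); (0, 1, 1, 0, 0); (3, 0, 0, 0, 0); (0, 0, 0, 2, 0); (0, 0, 0, 2, 2))


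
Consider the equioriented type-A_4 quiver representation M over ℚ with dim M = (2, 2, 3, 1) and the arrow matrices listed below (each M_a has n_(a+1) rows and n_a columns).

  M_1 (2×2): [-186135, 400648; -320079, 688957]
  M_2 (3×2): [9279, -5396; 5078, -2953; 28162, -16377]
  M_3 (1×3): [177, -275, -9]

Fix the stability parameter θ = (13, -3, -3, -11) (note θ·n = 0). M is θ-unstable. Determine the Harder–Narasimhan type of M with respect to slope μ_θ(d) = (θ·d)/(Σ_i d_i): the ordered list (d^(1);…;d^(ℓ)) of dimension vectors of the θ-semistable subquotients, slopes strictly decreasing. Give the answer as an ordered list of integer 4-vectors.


Via rank(M_{q-1}∘⋯∘M_p): M ≅ I[1,3], I[1,4], I[3,3].
μ_θ-semistable layers: μ^(1)=7/3; μ^(2)=-1; μ^(3)=-3

((1, 1, 1, 0); (1, 1, 1, 1); (0, 0, 1, 0))


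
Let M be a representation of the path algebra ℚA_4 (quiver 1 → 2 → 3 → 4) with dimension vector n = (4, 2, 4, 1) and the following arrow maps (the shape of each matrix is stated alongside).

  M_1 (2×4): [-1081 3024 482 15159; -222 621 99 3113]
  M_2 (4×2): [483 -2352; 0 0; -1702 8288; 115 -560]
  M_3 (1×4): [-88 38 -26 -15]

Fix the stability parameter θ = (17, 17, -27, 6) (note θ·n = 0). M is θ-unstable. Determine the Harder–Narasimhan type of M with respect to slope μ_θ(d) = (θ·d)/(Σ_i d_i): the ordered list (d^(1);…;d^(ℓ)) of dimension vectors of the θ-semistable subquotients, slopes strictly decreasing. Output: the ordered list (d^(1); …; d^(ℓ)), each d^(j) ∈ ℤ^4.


Interval decomposition of M: I[1,1]^2, I[1,2], I[1,4], I[3,3]^3.
HN type (ℓ=4): μ^(1)=17; μ^(2)=6; μ^(3)=7/3; μ^(4)=-27

((3, 1, 0, 0); (0, 0, 0, 1); (1, 1, 1, 0); (0, 0, 3, 0))


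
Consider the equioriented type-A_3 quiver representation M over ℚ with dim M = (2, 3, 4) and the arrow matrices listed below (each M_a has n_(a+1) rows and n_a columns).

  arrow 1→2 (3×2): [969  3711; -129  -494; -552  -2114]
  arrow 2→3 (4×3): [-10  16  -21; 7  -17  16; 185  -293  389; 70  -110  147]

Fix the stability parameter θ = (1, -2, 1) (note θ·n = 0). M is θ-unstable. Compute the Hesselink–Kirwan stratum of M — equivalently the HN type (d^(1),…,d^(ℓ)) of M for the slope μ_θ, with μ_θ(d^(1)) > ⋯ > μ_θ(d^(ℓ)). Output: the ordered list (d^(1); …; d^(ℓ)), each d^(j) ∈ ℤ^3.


Via rank(M_{q-1}∘⋯∘M_p): M ≅ I[1,3]^2, I[2,3], I[3,3].
μ_θ-semistable layers: μ^(1)=1; μ^(2)=-1/2; μ^(3)=-2

((0, 0, 4); (2, 2, 0); (0, 1, 0))


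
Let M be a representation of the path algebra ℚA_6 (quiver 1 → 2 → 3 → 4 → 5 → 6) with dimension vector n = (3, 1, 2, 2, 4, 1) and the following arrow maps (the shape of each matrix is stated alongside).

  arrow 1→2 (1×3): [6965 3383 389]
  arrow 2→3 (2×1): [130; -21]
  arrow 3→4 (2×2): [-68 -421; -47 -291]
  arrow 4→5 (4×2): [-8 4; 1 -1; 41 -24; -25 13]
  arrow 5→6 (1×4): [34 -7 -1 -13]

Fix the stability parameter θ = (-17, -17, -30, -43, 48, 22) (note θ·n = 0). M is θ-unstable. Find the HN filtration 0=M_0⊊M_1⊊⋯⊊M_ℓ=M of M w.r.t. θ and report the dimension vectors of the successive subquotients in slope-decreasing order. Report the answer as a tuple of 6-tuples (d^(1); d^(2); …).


Barcode: M ≅ I[1,1]^2, I[1,6], I[3,5], I[5,5]^2. HN layers by μ_θ (5 steps, strictly decreasing):
  μ^(1)=48; μ^(2)=35; μ^(3)=-17; μ^(4)=-107/4; μ^(5)=-73/2

((0, 0, 0, 0, 3, 0); (0, 0, 0, 0, 1, 1); (2, 0, 0, 0, 0, 0); (1, 1, 1, 1, 0, 0); (0, 0, 1, 1, 0, 0))


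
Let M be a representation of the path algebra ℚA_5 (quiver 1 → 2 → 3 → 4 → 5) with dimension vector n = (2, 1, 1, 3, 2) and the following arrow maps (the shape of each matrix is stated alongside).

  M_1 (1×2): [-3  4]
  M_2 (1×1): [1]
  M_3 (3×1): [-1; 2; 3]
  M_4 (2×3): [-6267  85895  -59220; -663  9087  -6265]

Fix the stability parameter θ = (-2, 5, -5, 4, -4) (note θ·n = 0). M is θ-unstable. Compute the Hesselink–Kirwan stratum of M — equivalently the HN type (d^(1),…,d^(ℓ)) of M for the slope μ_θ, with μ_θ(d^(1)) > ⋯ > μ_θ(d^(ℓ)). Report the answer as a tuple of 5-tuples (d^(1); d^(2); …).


Interval decomposition of M: I[1,1], I[1,5], I[4,4], I[4,5].
HN type (ℓ=3): μ^(1)=4; μ^(2)=0; μ^(3)=-2

((0, 0, 0, 1, 0); (0, 1, 1, 2, 2); (2, 0, 0, 0, 0))


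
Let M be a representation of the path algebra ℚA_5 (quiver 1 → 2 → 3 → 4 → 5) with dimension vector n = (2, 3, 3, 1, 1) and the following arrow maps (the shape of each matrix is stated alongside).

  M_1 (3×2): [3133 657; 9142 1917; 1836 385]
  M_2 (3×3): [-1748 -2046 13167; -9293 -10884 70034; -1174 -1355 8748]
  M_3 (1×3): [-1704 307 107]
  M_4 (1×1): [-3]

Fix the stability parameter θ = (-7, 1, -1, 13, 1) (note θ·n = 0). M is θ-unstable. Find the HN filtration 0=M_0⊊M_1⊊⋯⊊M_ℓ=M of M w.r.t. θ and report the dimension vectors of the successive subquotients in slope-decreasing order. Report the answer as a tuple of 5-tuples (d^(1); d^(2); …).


Via rank(M_{q-1}∘⋯∘M_p): M ≅ I[1,3], I[1,5], I[2,3].
μ_θ-semistable layers: μ^(1)=7; μ^(2)=0; μ^(3)=-7

((0, 0, 0, 1, 1); (0, 3, 3, 0, 0); (2, 0, 0, 0, 0))


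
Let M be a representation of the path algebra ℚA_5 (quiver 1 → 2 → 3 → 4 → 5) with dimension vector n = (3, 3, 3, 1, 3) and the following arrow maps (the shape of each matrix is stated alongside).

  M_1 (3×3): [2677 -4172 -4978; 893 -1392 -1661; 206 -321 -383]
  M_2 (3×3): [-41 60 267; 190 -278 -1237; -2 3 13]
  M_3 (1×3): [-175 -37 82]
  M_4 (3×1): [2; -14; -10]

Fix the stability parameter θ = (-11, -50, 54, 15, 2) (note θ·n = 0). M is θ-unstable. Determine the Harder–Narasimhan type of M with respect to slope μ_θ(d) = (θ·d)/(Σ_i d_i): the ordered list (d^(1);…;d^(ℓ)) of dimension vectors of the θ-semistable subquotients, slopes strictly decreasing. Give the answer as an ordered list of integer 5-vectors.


Interval decomposition of M: I[1,3]^2, I[1,5], I[5,5]^2.
HN type (ℓ=4): μ^(1)=54; μ^(2)=71/3; μ^(3)=2; μ^(4)=-61/2

((0, 0, 2, 0, 0); (0, 0, 1, 1, 1); (0, 0, 0, 0, 2); (3, 3, 0, 0, 0))


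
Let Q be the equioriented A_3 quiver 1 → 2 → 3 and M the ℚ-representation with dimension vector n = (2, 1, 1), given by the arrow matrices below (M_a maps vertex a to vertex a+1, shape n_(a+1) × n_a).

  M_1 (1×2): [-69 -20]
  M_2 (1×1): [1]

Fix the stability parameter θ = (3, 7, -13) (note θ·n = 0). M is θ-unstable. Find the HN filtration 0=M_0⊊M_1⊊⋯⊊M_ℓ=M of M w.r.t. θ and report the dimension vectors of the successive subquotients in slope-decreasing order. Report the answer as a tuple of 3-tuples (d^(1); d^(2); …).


Via rank(M_{q-1}∘⋯∘M_p): M ≅ I[1,1], I[1,3].
μ_θ-semistable layers: μ^(1)=3; μ^(2)=-1

((1, 0, 0); (1, 1, 1))


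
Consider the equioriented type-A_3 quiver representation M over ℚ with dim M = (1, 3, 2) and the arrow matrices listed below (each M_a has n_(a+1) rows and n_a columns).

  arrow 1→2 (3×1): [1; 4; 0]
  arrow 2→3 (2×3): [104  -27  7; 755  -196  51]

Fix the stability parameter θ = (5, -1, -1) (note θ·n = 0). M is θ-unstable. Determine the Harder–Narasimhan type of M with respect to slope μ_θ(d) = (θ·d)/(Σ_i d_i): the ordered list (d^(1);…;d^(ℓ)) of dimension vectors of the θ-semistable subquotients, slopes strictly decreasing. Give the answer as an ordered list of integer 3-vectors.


Barcode: M ≅ I[1,3], I[2,2], I[2,3]. HN layers by μ_θ (2 steps, strictly decreasing):
  μ^(1)=1; μ^(2)=-1

((1, 1, 1); (0, 2, 1))


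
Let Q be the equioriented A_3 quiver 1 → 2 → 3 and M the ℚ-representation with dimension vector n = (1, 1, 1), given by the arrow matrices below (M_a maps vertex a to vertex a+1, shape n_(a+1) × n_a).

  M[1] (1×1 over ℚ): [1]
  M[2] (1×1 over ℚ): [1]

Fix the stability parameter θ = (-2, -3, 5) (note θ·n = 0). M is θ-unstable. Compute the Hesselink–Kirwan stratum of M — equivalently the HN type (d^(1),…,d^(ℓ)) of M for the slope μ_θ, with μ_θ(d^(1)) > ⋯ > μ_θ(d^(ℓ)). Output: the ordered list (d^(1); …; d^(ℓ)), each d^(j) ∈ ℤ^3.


Via rank(M_{q-1}∘⋯∘M_p): M ≅ I[1,3].
μ_θ-semistable layers: μ^(1)=5; μ^(2)=-5/2

((0, 0, 1); (1, 1, 0))


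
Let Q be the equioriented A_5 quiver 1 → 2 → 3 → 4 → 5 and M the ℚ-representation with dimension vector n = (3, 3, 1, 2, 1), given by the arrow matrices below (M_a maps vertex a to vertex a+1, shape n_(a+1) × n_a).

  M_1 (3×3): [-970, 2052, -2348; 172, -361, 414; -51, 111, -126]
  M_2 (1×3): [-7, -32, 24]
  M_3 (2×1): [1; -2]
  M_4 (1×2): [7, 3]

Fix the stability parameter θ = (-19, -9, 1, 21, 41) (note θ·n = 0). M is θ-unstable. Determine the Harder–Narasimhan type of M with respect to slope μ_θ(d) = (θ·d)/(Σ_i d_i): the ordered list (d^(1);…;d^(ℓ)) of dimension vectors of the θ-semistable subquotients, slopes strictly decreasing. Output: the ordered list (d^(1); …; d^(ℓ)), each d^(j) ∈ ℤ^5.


Interval decomposition of M: I[1,2]^2, I[1,5], I[4,4].
HN type (ℓ=5): μ^(1)=41; μ^(2)=21; μ^(3)=1; μ^(4)=-9; μ^(5)=-19

((0, 0, 0, 0, 1); (0, 0, 0, 2, 0); (0, 0, 1, 0, 0); (0, 3, 0, 0, 0); (3, 0, 0, 0, 0))


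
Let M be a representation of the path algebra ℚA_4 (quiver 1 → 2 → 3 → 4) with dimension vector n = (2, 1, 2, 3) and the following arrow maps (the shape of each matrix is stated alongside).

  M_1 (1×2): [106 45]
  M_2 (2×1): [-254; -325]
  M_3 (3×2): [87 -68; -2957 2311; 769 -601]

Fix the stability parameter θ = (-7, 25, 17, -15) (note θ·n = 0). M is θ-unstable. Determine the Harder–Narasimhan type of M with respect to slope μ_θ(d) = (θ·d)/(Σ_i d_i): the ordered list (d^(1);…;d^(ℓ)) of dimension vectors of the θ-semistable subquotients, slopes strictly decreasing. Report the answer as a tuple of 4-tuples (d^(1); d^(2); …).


Barcode: M ≅ I[1,1], I[1,4], I[3,4], I[4,4]. HN layers by μ_θ (4 steps, strictly decreasing):
  μ^(1)=9; μ^(2)=1; μ^(3)=-7; μ^(4)=-15

((0, 1, 1, 1); (0, 0, 1, 1); (2, 0, 0, 0); (0, 0, 0, 1))


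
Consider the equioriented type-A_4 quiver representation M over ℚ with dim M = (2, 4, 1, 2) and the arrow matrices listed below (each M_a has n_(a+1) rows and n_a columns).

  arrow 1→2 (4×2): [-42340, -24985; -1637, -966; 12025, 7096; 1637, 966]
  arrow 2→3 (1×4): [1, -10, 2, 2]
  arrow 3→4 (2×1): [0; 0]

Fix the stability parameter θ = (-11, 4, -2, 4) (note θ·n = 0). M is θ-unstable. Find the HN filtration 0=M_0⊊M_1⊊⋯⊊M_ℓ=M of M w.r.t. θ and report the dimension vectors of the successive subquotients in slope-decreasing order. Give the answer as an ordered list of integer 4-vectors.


Interval decomposition of M: I[1,2], I[1,3], I[2,2]^2, I[4,4]^2.
HN type (ℓ=3): μ^(1)=4; μ^(2)=1; μ^(3)=-11

((0, 3, 0, 2); (0, 1, 1, 0); (2, 0, 0, 0))


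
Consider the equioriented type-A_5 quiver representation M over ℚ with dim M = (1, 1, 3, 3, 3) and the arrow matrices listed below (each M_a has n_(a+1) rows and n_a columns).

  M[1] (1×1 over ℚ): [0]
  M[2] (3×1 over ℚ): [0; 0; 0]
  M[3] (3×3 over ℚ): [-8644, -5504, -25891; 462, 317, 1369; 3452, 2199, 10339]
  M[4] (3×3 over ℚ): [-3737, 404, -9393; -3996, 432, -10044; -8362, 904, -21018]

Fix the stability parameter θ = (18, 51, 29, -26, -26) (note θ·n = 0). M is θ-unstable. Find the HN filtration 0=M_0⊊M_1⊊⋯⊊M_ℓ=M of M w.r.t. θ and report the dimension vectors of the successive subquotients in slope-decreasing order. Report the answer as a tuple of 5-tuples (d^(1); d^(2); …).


Via rank(M_{q-1}∘⋯∘M_p): M ≅ I[1,1], I[2,2], I[3,4]^2, I[3,5], I[5,5]^2.
μ_θ-semistable layers: μ^(1)=51; μ^(2)=18; μ^(3)=3/2; μ^(4)=-23/3; μ^(5)=-26

((0, 1, 0, 0, 0); (1, 0, 0, 0, 0); (0, 0, 2, 2, 0); (0, 0, 1, 1, 1); (0, 0, 0, 0, 2))


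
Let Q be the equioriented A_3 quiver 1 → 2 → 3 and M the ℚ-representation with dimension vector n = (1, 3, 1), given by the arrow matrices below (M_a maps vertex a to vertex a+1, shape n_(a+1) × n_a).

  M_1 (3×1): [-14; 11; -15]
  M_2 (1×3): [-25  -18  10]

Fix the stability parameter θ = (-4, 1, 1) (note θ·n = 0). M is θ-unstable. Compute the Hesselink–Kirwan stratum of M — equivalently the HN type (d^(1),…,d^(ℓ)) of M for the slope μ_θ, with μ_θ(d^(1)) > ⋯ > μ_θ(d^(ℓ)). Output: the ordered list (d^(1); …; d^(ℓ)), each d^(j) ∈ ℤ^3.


Interval decomposition of M: I[1,3], I[2,2]^2.
HN type (ℓ=2): μ^(1)=1; μ^(2)=-4

((0, 3, 1); (1, 0, 0))


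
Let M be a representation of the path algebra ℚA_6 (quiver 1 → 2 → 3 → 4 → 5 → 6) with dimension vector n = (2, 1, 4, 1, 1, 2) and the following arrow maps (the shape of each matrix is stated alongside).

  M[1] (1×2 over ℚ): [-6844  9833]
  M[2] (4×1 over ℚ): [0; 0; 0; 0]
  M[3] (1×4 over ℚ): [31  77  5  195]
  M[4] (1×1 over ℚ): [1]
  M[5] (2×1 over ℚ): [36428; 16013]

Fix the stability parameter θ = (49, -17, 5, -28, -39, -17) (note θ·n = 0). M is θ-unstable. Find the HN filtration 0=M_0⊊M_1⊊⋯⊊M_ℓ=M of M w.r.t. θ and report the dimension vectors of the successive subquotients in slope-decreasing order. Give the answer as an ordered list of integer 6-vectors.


Interval decomposition of M: I[1,1], I[1,2], I[3,3]^3, I[3,6], I[6,6].
HN type (ℓ=5): μ^(1)=49; μ^(2)=16; μ^(3)=5; μ^(4)=-17; μ^(5)=-62/3

((1, 0, 0, 0, 0, 0); (1, 1, 0, 0, 0, 0); (0, 0, 3, 0, 0, 0); (0, 0, 0, 0, 0, 2); (0, 0, 1, 1, 1, 0))


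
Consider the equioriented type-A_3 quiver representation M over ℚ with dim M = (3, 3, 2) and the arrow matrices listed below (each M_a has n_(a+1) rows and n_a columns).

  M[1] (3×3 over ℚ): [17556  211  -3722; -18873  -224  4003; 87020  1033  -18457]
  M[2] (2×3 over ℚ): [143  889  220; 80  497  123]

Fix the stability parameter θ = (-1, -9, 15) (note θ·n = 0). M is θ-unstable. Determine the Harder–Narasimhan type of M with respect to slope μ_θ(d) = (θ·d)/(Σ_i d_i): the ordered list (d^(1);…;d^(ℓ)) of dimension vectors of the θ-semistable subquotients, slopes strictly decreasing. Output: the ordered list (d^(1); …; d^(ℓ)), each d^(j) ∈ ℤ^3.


Barcode: M ≅ I[1,2], I[1,3]^2. HN layers by μ_θ (2 steps, strictly decreasing):
  μ^(1)=15; μ^(2)=-5

((0, 0, 2); (3, 3, 0))


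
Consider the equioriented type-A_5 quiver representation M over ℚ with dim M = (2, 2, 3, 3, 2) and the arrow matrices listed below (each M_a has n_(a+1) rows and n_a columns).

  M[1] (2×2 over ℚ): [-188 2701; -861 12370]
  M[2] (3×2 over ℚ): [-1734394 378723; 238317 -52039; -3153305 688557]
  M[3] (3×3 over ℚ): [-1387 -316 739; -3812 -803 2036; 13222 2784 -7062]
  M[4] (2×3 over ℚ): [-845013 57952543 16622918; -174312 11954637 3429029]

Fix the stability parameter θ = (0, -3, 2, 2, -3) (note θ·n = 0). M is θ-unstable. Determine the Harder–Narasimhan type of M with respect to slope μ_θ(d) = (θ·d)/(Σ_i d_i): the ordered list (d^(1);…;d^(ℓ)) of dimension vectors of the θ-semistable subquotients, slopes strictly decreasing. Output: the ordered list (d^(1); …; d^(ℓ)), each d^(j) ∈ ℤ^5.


Barcode: M ≅ I[1,5]^2, I[3,3], I[4,4]. HN layers by μ_θ (3 steps, strictly decreasing):
  μ^(1)=2; μ^(2)=1/3; μ^(3)=-3/2

((0, 0, 1, 1, 0); (0, 0, 2, 2, 2); (2, 2, 0, 0, 0))


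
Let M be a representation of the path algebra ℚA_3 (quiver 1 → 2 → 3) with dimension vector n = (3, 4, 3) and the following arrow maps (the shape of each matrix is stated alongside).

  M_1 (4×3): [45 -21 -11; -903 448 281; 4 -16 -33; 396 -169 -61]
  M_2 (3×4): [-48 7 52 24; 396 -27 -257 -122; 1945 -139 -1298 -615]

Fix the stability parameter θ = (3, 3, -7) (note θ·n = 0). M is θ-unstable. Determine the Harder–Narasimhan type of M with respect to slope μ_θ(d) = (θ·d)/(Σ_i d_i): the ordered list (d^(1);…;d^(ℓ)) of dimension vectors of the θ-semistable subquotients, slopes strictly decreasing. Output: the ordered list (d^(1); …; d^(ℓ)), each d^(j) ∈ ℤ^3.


Via rank(M_{q-1}∘⋯∘M_p): M ≅ I[1,2], I[1,3]^2, I[2,3].
μ_θ-semistable layers: μ^(1)=3; μ^(2)=-1/3; μ^(3)=-2

((1, 1, 0); (2, 2, 2); (0, 1, 1))


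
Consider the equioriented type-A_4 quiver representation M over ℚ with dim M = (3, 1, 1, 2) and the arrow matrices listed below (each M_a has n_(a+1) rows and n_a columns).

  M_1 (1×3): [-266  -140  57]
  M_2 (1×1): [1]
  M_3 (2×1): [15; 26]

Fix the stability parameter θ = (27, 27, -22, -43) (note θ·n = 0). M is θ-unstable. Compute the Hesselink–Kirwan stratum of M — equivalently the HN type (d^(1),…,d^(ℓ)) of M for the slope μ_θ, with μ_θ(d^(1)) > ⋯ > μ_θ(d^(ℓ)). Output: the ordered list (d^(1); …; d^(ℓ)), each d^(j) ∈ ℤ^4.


Barcode: M ≅ I[1,1]^2, I[1,4], I[4,4]. HN layers by μ_θ (3 steps, strictly decreasing):
  μ^(1)=27; μ^(2)=-11/4; μ^(3)=-43

((2, 0, 0, 0); (1, 1, 1, 1); (0, 0, 0, 1))


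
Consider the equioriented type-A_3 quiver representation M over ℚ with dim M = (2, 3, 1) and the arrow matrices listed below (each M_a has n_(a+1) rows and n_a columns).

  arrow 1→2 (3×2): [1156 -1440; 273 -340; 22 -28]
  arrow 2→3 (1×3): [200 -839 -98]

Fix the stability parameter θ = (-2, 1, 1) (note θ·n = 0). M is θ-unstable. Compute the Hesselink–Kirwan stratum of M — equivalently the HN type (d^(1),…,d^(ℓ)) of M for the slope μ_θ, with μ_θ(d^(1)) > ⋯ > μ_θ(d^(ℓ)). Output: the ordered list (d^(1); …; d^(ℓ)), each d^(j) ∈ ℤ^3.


Barcode: M ≅ I[1,2], I[1,3], I[2,2]. HN layers by μ_θ (2 steps, strictly decreasing):
  μ^(1)=1; μ^(2)=-2

((0, 3, 1); (2, 0, 0))


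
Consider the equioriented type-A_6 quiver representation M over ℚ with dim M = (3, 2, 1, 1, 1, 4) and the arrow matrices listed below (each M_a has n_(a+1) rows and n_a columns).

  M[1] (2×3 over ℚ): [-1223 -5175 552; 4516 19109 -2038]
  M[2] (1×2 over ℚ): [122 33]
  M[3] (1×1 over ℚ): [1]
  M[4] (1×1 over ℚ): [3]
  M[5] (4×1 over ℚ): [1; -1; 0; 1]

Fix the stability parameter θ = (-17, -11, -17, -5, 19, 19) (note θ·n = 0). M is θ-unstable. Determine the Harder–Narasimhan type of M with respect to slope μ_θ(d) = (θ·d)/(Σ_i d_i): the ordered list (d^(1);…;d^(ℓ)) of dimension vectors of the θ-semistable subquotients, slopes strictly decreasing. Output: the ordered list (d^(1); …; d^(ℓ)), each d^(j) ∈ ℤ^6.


Interval decomposition of M: I[1,1], I[1,2], I[1,6], I[6,6]^3.
HN type (ℓ=5): μ^(1)=19; μ^(2)=-5; μ^(3)=-11; μ^(4)=-14; μ^(5)=-17

((0, 0, 0, 0, 1, 4); (0, 0, 0, 1, 0, 0); (0, 1, 0, 0, 0, 0); (0, 1, 1, 0, 0, 0); (3, 0, 0, 0, 0, 0))


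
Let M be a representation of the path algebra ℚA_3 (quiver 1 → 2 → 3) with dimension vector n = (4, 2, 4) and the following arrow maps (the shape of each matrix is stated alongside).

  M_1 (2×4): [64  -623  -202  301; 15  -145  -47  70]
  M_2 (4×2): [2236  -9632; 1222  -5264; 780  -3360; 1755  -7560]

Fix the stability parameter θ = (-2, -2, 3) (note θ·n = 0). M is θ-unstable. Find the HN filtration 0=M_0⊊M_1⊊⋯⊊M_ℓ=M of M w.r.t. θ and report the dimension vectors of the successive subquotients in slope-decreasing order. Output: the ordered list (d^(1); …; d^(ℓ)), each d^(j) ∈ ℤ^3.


Interval decomposition of M: I[1,1]^2, I[1,2], I[1,3], I[3,3]^3.
HN type (ℓ=2): μ^(1)=3; μ^(2)=-2

((0, 0, 4); (4, 2, 0))


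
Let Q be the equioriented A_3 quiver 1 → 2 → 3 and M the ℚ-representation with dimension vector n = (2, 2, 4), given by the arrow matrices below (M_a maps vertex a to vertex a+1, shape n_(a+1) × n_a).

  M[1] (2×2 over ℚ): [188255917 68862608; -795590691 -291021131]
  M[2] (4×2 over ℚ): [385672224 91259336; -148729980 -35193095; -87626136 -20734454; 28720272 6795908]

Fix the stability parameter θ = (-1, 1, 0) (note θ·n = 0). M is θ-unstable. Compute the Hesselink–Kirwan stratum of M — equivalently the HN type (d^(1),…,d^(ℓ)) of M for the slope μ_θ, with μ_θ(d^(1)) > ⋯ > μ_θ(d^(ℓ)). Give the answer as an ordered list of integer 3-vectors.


Barcode: M ≅ I[1,2], I[1,3], I[3,3]^3. HN layers by μ_θ (4 steps, strictly decreasing):
  μ^(1)=1; μ^(2)=1/2; μ^(3)=0; μ^(4)=-1

((0, 1, 0); (0, 1, 1); (0, 0, 3); (2, 0, 0))


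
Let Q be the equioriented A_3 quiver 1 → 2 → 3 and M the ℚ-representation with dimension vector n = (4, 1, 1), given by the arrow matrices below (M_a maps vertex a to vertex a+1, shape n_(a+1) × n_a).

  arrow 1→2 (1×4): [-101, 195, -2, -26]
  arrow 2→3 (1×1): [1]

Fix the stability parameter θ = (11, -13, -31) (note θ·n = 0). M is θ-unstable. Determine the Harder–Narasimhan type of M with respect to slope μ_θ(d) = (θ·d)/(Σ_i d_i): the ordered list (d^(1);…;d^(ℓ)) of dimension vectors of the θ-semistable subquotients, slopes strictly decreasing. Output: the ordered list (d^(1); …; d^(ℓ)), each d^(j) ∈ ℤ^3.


Interval decomposition of M: I[1,1]^3, I[1,3].
HN type (ℓ=2): μ^(1)=11; μ^(2)=-11

((3, 0, 0); (1, 1, 1))


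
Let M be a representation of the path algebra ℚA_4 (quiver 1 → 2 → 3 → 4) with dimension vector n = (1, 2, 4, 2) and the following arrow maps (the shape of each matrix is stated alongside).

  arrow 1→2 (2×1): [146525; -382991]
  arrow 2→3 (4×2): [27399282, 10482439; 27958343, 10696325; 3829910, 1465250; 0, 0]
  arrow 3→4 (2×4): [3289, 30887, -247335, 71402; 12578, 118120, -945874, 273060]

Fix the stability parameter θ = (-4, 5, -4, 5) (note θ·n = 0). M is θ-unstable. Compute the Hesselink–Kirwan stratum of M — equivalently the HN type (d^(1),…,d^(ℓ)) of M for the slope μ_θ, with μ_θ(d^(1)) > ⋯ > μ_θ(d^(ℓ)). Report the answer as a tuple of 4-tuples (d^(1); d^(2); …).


Barcode: M ≅ I[1,4], I[2,4], I[3,3]^2. HN layers by μ_θ (3 steps, strictly decreasing):
  μ^(1)=5; μ^(2)=1/2; μ^(3)=-4

((0, 0, 0, 2); (0, 2, 2, 0); (1, 0, 2, 0))


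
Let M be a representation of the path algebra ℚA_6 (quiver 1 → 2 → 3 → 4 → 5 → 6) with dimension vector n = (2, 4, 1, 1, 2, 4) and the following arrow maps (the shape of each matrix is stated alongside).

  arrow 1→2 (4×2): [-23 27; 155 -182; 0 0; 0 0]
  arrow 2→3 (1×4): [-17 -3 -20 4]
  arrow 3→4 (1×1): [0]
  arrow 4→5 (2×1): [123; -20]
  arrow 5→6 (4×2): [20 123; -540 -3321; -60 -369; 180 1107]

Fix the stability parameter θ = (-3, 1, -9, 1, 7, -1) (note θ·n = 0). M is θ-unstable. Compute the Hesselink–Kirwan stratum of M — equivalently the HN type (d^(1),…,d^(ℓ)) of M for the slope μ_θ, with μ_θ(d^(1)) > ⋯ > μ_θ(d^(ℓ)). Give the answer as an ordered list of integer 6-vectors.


Via rank(M_{q-1}∘⋯∘M_p): M ≅ I[1,2], I[1,3], I[2,2]^2, I[4,5], I[5,6], I[6,6]^3.
μ_θ-semistable layers: μ^(1)=7; μ^(2)=3; μ^(3)=1; μ^(4)=-1; μ^(5)=-3; μ^(6)=-11/3

((0, 0, 0, 0, 1, 0); (0, 0, 0, 0, 1, 1); (0, 3, 0, 1, 0, 0); (0, 0, 0, 0, 0, 3); (1, 0, 0, 0, 0, 0); (1, 1, 1, 0, 0, 0))


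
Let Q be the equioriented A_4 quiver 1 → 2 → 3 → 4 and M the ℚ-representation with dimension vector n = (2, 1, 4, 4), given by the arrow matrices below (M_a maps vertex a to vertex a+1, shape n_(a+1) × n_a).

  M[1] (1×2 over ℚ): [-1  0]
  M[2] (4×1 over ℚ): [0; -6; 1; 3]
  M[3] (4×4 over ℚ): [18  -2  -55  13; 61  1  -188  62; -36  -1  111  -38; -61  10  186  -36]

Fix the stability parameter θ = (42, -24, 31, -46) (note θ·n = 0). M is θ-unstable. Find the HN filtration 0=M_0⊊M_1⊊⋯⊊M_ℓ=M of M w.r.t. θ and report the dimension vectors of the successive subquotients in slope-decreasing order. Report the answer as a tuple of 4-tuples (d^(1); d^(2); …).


Interval decomposition of M: I[1,1], I[1,4], I[3,4]^3.
HN type (ℓ=3): μ^(1)=42; μ^(2)=3/4; μ^(3)=-15/2

((1, 0, 0, 0); (1, 1, 1, 1); (0, 0, 3, 3))


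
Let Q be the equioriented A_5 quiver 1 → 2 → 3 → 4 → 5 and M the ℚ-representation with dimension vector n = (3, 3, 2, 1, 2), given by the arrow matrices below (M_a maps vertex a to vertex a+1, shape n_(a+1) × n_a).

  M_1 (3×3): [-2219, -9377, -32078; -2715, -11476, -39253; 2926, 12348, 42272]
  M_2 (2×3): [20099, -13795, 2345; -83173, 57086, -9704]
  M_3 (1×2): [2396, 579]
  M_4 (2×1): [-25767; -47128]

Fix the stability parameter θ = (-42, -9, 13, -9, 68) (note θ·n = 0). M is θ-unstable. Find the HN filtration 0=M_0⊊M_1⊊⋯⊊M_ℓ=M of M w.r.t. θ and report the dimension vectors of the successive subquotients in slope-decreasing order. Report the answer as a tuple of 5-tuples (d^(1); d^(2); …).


Barcode: M ≅ I[1,2], I[1,3], I[1,5], I[5,5]. HN layers by μ_θ (5 steps, strictly decreasing):
  μ^(1)=68; μ^(2)=13; μ^(3)=2; μ^(4)=-9; μ^(5)=-42

((0, 0, 0, 0, 2); (0, 0, 1, 0, 0); (0, 0, 1, 1, 0); (0, 3, 0, 0, 0); (3, 0, 0, 0, 0))


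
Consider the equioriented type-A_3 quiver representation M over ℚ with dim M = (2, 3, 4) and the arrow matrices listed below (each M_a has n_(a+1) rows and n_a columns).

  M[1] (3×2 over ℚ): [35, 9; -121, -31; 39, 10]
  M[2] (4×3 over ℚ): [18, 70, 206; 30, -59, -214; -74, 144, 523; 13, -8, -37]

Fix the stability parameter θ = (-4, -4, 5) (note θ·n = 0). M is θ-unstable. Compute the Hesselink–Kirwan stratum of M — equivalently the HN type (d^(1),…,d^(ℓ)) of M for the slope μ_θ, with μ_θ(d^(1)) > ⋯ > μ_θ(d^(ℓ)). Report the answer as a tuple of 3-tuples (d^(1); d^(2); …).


Barcode: M ≅ I[1,3]^2, I[2,3], I[3,3]. HN layers by μ_θ (2 steps, strictly decreasing):
  μ^(1)=5; μ^(2)=-4

((0, 0, 4); (2, 3, 0))


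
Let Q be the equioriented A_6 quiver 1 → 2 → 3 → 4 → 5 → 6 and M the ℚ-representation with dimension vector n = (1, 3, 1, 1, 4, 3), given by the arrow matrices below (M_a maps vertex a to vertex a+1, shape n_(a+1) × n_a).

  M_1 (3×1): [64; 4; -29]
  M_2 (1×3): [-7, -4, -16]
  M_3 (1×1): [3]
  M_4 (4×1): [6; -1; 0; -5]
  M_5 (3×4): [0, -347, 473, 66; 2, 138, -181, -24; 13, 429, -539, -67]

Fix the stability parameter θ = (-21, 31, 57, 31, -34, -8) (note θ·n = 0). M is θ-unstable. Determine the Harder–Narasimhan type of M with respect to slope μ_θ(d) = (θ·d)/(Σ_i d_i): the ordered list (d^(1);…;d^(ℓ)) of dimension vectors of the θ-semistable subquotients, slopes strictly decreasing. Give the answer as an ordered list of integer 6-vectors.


Via rank(M_{q-1}∘⋯∘M_p): M ≅ I[1,2], I[2,2], I[2,6], I[5,5], I[5,6]^2.
μ_θ-semistable layers: μ^(1)=31; μ^(2)=77/5; μ^(3)=-8; μ^(4)=-21; μ^(5)=-34

((0, 2, 0, 0, 0, 0); (0, 1, 1, 1, 1, 1); (0, 0, 0, 0, 0, 2); (1, 0, 0, 0, 0, 0); (0, 0, 0, 0, 3, 0))


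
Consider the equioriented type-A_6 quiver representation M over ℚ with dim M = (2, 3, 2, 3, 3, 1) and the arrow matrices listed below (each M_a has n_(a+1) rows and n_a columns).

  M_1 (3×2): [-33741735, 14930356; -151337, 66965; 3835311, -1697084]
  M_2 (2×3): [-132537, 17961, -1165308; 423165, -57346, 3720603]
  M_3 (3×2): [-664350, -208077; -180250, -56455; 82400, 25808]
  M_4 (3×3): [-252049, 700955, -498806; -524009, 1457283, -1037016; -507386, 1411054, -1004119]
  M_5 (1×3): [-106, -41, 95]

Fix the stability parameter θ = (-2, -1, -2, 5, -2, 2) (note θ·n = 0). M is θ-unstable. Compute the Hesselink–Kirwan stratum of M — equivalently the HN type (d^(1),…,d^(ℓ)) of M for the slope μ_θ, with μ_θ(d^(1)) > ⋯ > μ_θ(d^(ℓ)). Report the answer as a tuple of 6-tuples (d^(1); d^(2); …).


Interval decomposition of M: I[1,2], I[1,4], I[2,3], I[4,5], I[4,6], I[5,5].
HN type (ℓ=6): μ^(1)=5; μ^(2)=2; μ^(3)=3/2; μ^(4)=-1; μ^(5)=-3/2; μ^(6)=-2

((0, 0, 0, 1, 0, 0); (0, 0, 0, 0, 0, 1); (0, 0, 0, 2, 2, 0); (0, 1, 0, 0, 0, 0); (0, 2, 2, 0, 0, 0); (2, 0, 0, 0, 1, 0))


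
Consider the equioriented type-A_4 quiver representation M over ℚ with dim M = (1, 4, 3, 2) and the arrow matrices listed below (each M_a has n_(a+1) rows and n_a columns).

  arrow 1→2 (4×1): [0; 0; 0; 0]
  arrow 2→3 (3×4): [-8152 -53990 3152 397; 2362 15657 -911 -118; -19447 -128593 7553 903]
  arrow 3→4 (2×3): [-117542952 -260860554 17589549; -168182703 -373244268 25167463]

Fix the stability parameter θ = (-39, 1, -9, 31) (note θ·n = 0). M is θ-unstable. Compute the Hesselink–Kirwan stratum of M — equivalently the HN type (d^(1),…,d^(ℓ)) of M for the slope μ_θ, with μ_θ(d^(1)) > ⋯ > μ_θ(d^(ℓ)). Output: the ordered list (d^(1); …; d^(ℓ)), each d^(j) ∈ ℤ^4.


Interval decomposition of M: I[1,1], I[2,2], I[2,3], I[2,4]^2.
HN type (ℓ=4): μ^(1)=31; μ^(2)=1; μ^(3)=-4; μ^(4)=-39

((0, 0, 0, 2); (0, 1, 0, 0); (0, 3, 3, 0); (1, 0, 0, 0))
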